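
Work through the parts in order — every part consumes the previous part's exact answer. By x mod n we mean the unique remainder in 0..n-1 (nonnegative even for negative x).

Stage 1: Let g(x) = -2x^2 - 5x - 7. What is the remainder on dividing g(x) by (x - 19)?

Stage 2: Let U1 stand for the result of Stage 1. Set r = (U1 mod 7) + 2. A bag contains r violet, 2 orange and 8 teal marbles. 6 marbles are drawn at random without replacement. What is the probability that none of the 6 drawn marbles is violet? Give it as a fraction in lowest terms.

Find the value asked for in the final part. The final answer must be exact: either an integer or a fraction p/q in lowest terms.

Stage 1: remainder = value at the root: -2*(19)^2 - 5*(19)^1 - 7 = (-722) + (-95) + (-7) = -824; answer -824
Stage 2: U1 = -824; r = 4; total draws C(14,6) = 3003; favorable C(10,6) = 210; P = 10/143; answer 10/143

10/143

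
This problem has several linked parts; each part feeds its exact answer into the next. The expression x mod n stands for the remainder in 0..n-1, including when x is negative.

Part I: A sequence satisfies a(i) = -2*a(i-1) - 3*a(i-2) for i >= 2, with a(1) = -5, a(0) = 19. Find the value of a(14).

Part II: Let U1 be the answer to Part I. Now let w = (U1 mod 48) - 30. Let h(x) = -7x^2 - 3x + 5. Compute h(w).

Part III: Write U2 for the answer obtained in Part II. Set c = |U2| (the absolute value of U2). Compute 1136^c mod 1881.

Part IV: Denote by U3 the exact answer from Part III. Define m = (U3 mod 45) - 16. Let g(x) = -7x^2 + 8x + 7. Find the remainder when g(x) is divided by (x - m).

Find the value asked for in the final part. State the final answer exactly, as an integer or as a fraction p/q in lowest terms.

-4168

Part I: a(2) = -2*(-5) - 3*(19) = -47; iterating: a(2)=-47, a(3)=109, a(4)=-77, a(5)=-173, a(6)=577, a(7)=-635, a(8)=-461, a(9)=2827, a(10)=-4271, a(11)=61, a(12)=12691, a(13)=-25565, a(14)=13057; answer 13057
Part II: U1 = 13057; w = -29; -7*(-29)^2 - 3*(-29)^1 + 5 = (-5887) + (87) + (5) = -5795; answer -5795
Part III: U2 = -5795; c = 5795; squarings mod 1881: 1136^1=1136, 1136^2=130, 1136^4=1852, 1136^8=841, 1136^16=25, 1136^32=625, 1136^64=1258, 1136^128=643, 1136^256=1510, 1136^512=328, 1136^1024=367, 1136^2048=1138, 1136^4096=916; 1136^5795 = 1136^1 * 1136^2 * 1136^32 * 1136^128 * 1136^512 * 1136^1024 * 1136^4096 = 1211 (mod 1881); answer 1211
Part IV: U3 = 1211; m = 25; remainder = value at the root: -7*(25)^2 + 8*(25)^1 + 7 = (-4375) + (200) + (7) = -4168; answer -4168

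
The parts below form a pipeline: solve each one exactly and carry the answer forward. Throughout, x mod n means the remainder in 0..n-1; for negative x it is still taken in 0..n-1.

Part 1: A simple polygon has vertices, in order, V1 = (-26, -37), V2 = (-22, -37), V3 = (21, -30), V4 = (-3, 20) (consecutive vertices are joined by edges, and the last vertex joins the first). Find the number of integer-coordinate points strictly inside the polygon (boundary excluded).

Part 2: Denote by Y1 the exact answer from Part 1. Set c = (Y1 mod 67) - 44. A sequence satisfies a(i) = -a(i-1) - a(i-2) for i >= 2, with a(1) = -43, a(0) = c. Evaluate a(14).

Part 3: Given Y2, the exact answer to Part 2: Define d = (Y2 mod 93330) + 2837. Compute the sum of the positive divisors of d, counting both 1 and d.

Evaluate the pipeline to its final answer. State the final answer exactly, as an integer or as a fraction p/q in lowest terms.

7056

Part 1: cross terms: (-26*-37 - -22*-37)=148, (-22*-30 - 21*-37)=1437, (21*20 - -3*-30)=330, (-3*-37 - -26*20)=631; twice the area = |2546| = 2546; area = 1273; boundary points = 4 + 1 + 2 + 1 = 8; strictly interior points = area - boundary/2 + 1 = 1270; answer 1270
Part 2: Y1 = 1270; c = 20; a(2) = -1*(-43) - 1*(20) = 23; iterating: a(2)=23, a(3)=20, a(4)=-43, a(5)=23, a(6)=20, a(7)=-43, a(8)=23, a(9)=20, a(10)=-43, a(11)=23, a(12)=20, a(13)=-43, a(14)=23; answer 23
Part 3: Y2 = 23; d = 2860; 2860 = 2^2 * 5 * 11 * 13; sigma = (1 + 2 + 4) * (1 + 5) * (1 + 11) * (1 + 13) = 7 * 6 * 12 * 14 = 7056; answer 7056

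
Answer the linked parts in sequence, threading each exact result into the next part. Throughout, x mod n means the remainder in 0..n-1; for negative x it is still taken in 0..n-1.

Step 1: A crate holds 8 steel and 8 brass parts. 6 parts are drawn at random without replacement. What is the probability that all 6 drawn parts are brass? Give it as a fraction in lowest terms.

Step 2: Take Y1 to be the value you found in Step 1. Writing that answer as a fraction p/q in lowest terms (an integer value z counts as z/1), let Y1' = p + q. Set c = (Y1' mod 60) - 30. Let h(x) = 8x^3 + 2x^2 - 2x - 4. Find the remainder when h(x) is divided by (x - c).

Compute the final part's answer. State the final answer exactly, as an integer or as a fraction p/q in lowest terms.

Step 1: total draws C(16,6) = 8008; favorable C(8,6) = 28; P = 1/286; answer 1/286
Step 2: Y1 = 1/286; threaded value p + q = 287; c = 17; remainder = value at the root: 8*(17)^3 + 2*(17)^2 - 2*(17)^1 - 4 = (39304) + (578) + (-34) + (-4) = 39844; answer 39844

39844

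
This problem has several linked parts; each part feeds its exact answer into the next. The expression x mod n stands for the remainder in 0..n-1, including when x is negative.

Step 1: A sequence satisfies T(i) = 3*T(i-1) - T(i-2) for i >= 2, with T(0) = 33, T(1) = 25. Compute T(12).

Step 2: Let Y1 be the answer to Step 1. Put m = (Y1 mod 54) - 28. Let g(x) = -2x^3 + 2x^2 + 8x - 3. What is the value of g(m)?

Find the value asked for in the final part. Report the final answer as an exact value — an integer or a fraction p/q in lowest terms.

Step 1: T(2) = 3*(25) - 1*(33) = 42; iterating: T(2)=42, T(3)=101, T(4)=261, T(5)=682, T(6)=1785, T(7)=4673, T(8)=12234, T(9)=32029, T(10)=83853, T(11)=219530, T(12)=574737; answer 574737
Step 2: Y1 = 574737; m = -13; -2*(-13)^3 + 2*(-13)^2 + 8*(-13)^1 - 3 = (4394) + (338) + (-104) + (-3) = 4625; answer 4625

4625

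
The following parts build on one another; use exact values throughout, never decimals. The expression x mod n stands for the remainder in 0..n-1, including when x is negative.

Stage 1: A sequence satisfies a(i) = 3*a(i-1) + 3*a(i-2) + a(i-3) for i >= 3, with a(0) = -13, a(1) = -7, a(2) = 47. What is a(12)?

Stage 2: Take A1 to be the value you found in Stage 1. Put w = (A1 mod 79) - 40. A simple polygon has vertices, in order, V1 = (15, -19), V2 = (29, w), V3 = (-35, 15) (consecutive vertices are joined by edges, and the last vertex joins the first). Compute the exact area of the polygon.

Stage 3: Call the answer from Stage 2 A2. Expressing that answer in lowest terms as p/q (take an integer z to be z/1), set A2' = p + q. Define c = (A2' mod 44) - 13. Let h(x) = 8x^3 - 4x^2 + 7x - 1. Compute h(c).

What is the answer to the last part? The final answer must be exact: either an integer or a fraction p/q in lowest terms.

Stage 1: a(3) = 3*(47) + 3*(-7) + 1*(-13) = 107; iterating: a(3)=107, a(4)=455, a(5)=1733, a(6)=6671, a(7)=25667, a(8)=98747, a(9)=379913, a(10)=1461647, a(11)=5623427, a(12)=21635135; answer 21635135
Stage 2: A1 = 21635135; w = -3; cross terms: (15*-3 - 29*-19)=506, (29*15 - -35*-3)=330, (-35*-19 - 15*15)=440; twice the area = |1276| = 1276; area = 638; answer 638
Stage 3: A2 = 638; threaded value p + q = 639; c = 10; 8*(10)^3 - 4*(10)^2 + 7*(10)^1 - 1 = (8000) + (-400) + (70) + (-1) = 7669; answer 7669

7669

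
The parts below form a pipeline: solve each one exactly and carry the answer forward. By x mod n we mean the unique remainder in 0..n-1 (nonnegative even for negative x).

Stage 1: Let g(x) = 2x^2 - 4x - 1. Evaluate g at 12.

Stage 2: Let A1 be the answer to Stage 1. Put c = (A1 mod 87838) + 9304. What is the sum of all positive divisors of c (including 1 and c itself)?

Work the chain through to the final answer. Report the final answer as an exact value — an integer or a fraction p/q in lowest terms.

12728

Stage 1: 2*(12)^2 - 4*(12)^1 - 1 = (288) + (-48) + (-1) = 239; answer 239
Stage 2: A1 = 239; c = 9543; 9543 = 3 * 3181; sigma = (1 + 3) * (1 + 3181) = 4 * 3182 = 12728; answer 12728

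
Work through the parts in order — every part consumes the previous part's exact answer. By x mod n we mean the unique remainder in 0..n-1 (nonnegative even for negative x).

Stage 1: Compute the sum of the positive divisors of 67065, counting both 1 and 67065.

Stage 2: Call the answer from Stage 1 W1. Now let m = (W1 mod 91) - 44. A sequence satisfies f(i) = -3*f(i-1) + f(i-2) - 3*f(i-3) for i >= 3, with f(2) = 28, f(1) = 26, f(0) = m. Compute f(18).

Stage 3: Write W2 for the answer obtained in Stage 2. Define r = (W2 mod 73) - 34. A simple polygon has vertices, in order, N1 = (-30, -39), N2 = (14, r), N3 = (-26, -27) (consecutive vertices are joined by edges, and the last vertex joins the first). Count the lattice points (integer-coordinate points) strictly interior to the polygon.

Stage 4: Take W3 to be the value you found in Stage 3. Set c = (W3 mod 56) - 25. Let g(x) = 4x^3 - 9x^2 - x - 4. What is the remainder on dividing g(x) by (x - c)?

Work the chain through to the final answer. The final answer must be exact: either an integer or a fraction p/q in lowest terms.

Stage 1: 67065 = 3 * 5 * 17 * 263; sigma = (1 + 3) * (1 + 5) * (1 + 17) * (1 + 263) = 4 * 6 * 18 * 264 = 114048; answer 114048
Stage 2: W1 = 114048; m = -19; f(3) = -3*(28) + 1*(26) - 3*(-19) = -1; iterating: f(3)=-1, f(4)=-47, f(5)=56, f(6)=-212, f(7)=833, f(8)=-2879, f(9)=10106, f(10)=-35696, f(11)=125831, f(12)=-443507, f(13)=1563440, f(14)=-5511320, f(15)=19427921, f(16)=-68485403, f(17)=241418090, f(18)=-851023436; answer -851023436
Stage 3: W2 = -851023436; r = 18; cross terms: (-30*18 - 14*-39)=6, (14*-27 - -26*18)=90, (-26*-39 - -30*-27)=204; twice the area = |300| = 300; area = 150; boundary points = 1 + 5 + 4 = 10; strictly interior points = area - boundary/2 + 1 = 146; answer 146
Stage 4: W3 = 146; c = 9; remainder = value at the root: 4*(9)^3 - 9*(9)^2 - 1*(9)^1 - 4 = (2916) + (-729) + (-9) + (-4) = 2174; answer 2174

2174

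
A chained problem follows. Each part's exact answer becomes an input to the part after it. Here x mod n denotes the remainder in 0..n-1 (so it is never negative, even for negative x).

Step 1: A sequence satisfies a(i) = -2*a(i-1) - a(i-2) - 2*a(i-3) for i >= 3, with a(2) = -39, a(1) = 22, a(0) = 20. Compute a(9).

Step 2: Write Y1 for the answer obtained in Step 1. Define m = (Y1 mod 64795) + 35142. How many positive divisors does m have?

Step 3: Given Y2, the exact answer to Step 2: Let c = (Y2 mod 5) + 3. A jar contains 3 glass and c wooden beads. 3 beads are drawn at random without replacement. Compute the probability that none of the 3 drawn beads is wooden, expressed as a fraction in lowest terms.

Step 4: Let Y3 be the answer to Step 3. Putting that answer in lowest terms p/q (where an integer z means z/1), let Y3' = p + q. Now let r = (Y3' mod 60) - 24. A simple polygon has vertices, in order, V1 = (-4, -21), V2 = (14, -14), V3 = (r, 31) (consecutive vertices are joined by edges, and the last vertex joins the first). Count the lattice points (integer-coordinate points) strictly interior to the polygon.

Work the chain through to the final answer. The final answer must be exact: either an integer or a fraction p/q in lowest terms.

Step 1: a(3) = -2*(-39) - 1*(22) - 2*(20) = 16; iterating: a(3)=16, a(4)=-37, a(5)=136, a(6)=-267, a(7)=472, a(8)=-949, a(9)=1960; answer 1960
Step 2: Y1 = 1960; m = 37102; 37102 = 2 * 13 * 1427; number of divisors = (1+1) * (1+1) * (1+1) = 8; answer 8
Step 3: Y2 = 8; c = 6; total draws C(9,3) = 84; favorable C(3,3) = 1; P = 1/84; answer 1/84
Step 4: Y3 = 1/84; threaded value p + q = 85; r = 1; cross terms: (-4*-14 - 14*-21)=350, (14*31 - 1*-14)=448, (1*-21 - -4*31)=103; twice the area = |901| = 901; area = 901/2; boundary points = 1 + 1 + 1 = 3; strictly interior points = area - boundary/2 + 1 = 450; answer 450

450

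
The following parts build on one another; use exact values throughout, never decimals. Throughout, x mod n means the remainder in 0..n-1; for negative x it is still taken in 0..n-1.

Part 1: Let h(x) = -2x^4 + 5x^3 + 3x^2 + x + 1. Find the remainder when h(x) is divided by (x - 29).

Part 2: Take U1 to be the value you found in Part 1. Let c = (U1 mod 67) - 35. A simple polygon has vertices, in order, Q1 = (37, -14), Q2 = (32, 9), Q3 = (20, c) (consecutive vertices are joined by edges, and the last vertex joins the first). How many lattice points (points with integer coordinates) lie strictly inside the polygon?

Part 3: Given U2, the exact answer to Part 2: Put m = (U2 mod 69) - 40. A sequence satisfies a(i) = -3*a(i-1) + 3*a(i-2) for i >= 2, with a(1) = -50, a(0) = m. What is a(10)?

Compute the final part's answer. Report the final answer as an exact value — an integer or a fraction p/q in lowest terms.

7648182

Part 1: remainder = value at the root: -2*(29)^4 + 5*(29)^3 + 3*(29)^2 + 1*(29)^1 + 1 = (-1414562) + (121945) + (2523) + (29) + (1) = -1290064; answer -1290064
Part 2: U1 = -1290064; c = -14; cross terms: (37*9 - 32*-14)=781, (32*-14 - 20*9)=-628, (20*-14 - 37*-14)=238; twice the area = |391| = 391; area = 391/2; boundary points = 1 + 1 + 17 = 19; strictly interior points = area - boundary/2 + 1 = 187; answer 187
Part 3: U2 = 187; m = 9; a(2) = -3*(-50) + 3*(9) = 177; iterating: a(2)=177, a(3)=-681, a(4)=2574, a(5)=-9765, a(6)=37017, a(7)=-140346, a(8)=532089, a(9)=-2017305, a(10)=7648182; answer 7648182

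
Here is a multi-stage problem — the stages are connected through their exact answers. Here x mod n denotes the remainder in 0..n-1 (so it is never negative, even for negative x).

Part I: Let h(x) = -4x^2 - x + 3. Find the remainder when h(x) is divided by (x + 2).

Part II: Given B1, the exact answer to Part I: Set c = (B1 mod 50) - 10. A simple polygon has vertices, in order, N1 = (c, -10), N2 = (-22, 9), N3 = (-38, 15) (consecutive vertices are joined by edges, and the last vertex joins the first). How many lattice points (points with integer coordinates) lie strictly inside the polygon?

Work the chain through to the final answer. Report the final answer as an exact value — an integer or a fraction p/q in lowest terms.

0

Part I: remainder = value at the root: -4*(-2)^2 - 1*(-2)^1 + 3 = (-16) + (2) + (3) = -11; answer -11
Part II: B1 = -11; c = 29; cross terms: (29*9 - -22*-10)=41, (-22*15 - -38*9)=12, (-38*-10 - 29*15)=-55; twice the area = |-2| = 2; area = 1; boundary points = 1 + 2 + 1 = 4; strictly interior points = area - boundary/2 + 1 = 0; answer 0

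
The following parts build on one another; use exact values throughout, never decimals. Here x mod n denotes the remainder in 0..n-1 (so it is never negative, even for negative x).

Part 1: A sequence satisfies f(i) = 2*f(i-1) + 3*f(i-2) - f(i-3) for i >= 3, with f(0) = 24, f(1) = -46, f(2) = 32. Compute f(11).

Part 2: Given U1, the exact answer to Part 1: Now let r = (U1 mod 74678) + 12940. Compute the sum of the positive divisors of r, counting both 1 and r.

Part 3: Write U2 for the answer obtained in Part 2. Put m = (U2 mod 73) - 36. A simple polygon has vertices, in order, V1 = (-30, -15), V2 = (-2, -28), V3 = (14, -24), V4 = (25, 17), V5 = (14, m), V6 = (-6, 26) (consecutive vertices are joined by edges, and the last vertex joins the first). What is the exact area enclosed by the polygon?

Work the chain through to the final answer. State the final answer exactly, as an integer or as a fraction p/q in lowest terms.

2371/2

Part 1: f(3) = 2*(32) + 3*(-46) - 1*(24) = -98; iterating: f(3)=-98, f(4)=-54, f(5)=-434, f(6)=-932, f(7)=-3112, f(8)=-8586, f(9)=-25576, f(10)=-73798, f(11)=-215738; answer -215738
Part 2: U1 = -215738; r = 21236; 21236 = 2^2 * 5309; sigma = (1 + 2 + 4) * (1 + 5309) = 7 * 5310 = 37170; answer 37170
Part 3: U2 = 37170; m = -23; cross terms: (-30*-28 - -2*-15)=810, (-2*-24 - 14*-28)=440, (14*17 - 25*-24)=838, (25*-23 - 14*17)=-813, (14*26 - -6*-23)=226, (-6*-15 - -30*26)=870; twice the area = |2371| = 2371; area = 2371/2; answer 2371/2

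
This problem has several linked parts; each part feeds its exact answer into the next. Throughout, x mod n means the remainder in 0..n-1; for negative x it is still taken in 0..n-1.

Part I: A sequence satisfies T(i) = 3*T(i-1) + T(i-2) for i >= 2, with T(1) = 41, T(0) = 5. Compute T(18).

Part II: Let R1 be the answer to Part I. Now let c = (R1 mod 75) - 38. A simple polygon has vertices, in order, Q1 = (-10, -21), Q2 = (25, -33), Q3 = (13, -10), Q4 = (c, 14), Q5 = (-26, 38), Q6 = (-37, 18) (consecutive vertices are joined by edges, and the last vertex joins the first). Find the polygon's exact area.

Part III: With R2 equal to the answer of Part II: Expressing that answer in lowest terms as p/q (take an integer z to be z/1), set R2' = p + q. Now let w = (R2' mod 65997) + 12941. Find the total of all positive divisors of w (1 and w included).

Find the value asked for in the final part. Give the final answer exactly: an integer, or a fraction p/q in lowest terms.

26460

Part I: T(2) = 3*(41) + 1*(5) = 128; iterating: T(2)=128, T(3)=425, T(4)=1403, T(5)=4634, T(6)=15305, T(7)=50549, T(8)=166952, T(9)=551405, T(10)=1821167, T(11)=6014906, T(12)=19865885, T(13)=65612561, T(14)=216703568, T(15)=715723265, T(16)=2363873363, T(17)=7807343354, T(18)=25785903425; answer 25785903425
Part II: R1 = 25785903425; c = 12; cross terms: (-10*-33 - 25*-21)=855, (25*-10 - 13*-33)=179, (13*14 - 12*-10)=302, (12*38 - -26*14)=820, (-26*18 - -37*38)=938, (-37*-21 - -10*18)=957; twice the area = |4051| = 4051; area = 4051/2; answer 4051/2
Part III: R2 = 4051/2; threaded value p + q = 4053; w = 16994; 16994 = 2 * 29 * 293; sigma = (1 + 2) * (1 + 29) * (1 + 293) = 3 * 30 * 294 = 26460; answer 26460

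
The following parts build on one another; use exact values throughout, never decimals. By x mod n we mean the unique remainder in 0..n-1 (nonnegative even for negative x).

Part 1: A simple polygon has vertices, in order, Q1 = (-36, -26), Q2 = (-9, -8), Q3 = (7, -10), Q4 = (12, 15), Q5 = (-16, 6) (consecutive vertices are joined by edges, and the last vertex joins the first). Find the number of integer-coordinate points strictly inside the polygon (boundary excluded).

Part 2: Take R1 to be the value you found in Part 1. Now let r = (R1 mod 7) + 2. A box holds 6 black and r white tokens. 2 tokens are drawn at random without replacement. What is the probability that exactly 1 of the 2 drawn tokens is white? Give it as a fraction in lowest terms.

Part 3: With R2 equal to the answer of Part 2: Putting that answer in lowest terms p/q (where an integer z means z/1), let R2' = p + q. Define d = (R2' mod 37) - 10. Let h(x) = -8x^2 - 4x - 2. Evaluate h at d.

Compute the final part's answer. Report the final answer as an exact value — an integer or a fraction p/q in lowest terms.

-422

Part 1: cross terms: (-36*-8 - -9*-26)=54, (-9*-10 - 7*-8)=146, (7*15 - 12*-10)=225, (12*6 - -16*15)=312, (-16*-26 - -36*6)=632; twice the area = |1369| = 1369; area = 1369/2; boundary points = 9 + 2 + 5 + 1 + 4 = 21; strictly interior points = area - boundary/2 + 1 = 675; answer 675
Part 2: R1 = 675; r = 5; total draws C(11,2) = 55; favorable C(5,1)*C(6,1) = 30; P = 6/11; answer 6/11
Part 3: R2 = 6/11; threaded value p + q = 17; d = 7; -8*(7)^2 - 4*(7)^1 - 2 = (-392) + (-28) + (-2) = -422; answer -422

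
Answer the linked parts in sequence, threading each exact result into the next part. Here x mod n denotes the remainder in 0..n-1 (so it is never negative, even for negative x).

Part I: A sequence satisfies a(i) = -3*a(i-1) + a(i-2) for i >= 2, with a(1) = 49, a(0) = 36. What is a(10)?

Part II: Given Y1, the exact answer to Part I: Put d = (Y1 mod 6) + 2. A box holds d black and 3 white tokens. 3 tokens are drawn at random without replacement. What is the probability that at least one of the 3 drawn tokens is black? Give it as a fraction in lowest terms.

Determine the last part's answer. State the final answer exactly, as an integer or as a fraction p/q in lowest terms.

55/56

Part I: a(2) = -3*(49) + 1*(36) = -111; iterating: a(2)=-111, a(3)=382, a(4)=-1257, a(5)=4153, a(6)=-13716, a(7)=45301, a(8)=-149619, a(9)=494158, a(10)=-1632093; answer -1632093
Part II: Y1 = -1632093; d = 5; total draws C(8,3) = 56; complement C(3,3) = 1; favorable 56 - 1 = 55; P = 55/56; answer 55/56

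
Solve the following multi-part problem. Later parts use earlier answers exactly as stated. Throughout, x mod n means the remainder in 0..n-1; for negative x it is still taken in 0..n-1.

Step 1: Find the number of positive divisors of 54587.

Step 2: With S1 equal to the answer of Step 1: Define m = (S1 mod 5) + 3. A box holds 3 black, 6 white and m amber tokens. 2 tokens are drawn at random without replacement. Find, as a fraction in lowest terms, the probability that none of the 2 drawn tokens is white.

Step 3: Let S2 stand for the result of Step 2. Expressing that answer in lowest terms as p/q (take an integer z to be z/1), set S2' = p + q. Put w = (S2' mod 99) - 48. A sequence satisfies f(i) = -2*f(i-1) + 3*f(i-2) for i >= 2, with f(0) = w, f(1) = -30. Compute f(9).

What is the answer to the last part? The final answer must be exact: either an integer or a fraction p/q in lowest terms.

4890

Step 1: 54587 = 13^2 * 17 * 19; number of divisors = (2+1) * (1+1) * (1+1) = 12; answer 12
Step 2: S1 = 12; m = 5; total draws C(14,2) = 91; favorable C(8,2) = 28; P = 4/13; answer 4/13
Step 3: S2 = 4/13; threaded value p + q = 17; w = -31; f(2) = -2*(-30) + 3*(-31) = -33; iterating: f(2)=-33, f(3)=-24, f(4)=-51, f(5)=30, f(6)=-213, f(7)=516, f(8)=-1671, f(9)=4890; answer 4890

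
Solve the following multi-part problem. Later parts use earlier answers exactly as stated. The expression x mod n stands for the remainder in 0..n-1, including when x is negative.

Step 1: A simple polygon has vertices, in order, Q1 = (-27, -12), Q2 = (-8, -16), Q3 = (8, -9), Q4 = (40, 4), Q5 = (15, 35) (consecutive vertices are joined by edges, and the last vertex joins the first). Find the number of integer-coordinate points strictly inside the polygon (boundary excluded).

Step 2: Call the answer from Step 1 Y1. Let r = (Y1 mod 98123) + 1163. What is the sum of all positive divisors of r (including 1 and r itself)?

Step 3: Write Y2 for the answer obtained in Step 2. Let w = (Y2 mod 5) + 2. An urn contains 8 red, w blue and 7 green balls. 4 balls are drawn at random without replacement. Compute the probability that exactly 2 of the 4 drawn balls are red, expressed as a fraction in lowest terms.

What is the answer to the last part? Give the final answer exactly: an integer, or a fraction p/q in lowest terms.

Step 1: cross terms: (-27*-16 - -8*-12)=336, (-8*-9 - 8*-16)=200, (8*4 - 40*-9)=392, (40*35 - 15*4)=1340, (15*-12 - -27*35)=765; twice the area = |3033| = 3033; area = 3033/2; boundary points = 1 + 1 + 1 + 1 + 1 = 5; strictly interior points = area - boundary/2 + 1 = 1515; answer 1515
Step 2: Y1 = 1515; r = 2678; 2678 = 2 * 13 * 103; sigma = (1 + 2) * (1 + 13) * (1 + 103) = 3 * 14 * 104 = 4368; answer 4368
Step 3: Y2 = 4368; w = 5; total draws C(20,4) = 4845; favorable C(8,2)*C(12,2) = 1848; P = 616/1615; answer 616/1615

616/1615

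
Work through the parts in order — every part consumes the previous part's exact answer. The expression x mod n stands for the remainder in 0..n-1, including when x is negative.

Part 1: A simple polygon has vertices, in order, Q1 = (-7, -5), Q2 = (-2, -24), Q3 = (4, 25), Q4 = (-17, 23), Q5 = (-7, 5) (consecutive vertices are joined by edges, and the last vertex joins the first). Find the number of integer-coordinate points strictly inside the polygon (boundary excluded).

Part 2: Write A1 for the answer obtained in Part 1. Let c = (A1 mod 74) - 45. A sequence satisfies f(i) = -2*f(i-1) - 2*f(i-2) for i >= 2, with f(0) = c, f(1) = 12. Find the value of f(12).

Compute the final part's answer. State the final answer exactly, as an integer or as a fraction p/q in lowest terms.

-768

Part 1: cross terms: (-7*-24 - -2*-5)=158, (-2*25 - 4*-24)=46, (4*23 - -17*25)=517, (-17*5 - -7*23)=76, (-7*-5 - -7*5)=70; twice the area = |867| = 867; area = 867/2; boundary points = 1 + 1 + 1 + 2 + 10 = 15; strictly interior points = area - boundary/2 + 1 = 427; answer 427
Part 2: A1 = 427; c = 12; f(2) = -2*(12) - 2*(12) = -48; iterating: f(2)=-48, f(3)=72, f(4)=-48, f(5)=-48, f(6)=192, f(7)=-288, f(8)=192, f(9)=192, f(10)=-768, f(11)=1152, f(12)=-768; answer -768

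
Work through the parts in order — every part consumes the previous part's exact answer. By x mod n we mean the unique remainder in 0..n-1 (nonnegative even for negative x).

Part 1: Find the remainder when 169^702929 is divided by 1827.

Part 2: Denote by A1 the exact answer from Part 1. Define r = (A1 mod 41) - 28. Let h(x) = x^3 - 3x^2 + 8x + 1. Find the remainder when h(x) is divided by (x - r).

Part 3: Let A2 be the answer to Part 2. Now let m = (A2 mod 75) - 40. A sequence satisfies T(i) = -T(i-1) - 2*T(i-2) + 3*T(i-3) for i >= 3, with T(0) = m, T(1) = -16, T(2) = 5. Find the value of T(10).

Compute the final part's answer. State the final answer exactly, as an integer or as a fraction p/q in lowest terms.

Part 1: squarings mod 1827: 169^1=169, 169^2=1156, 169^4=799, 169^8=778, 169^16=547, 169^32=1408, 169^64=169, 169^128=1156, 169^256=799, 169^512=778, 169^1024=547, 169^2048=1408, 169^4096=169, 169^8192=1156, 169^16384=799, 169^32768=778, 169^65536=547, 169^131072=1408, 169^262144=169, 169^524288=1156; 169^702929 = 169^1 * 169^16 * 169^64 * 169^128 * 169^256 * 169^2048 * 169^4096 * 169^8192 * 169^32768 * 169^131072 * 169^524288 = 1093 (mod 1827); answer 1093
Part 2: A1 = 1093; r = -1; remainder = value at the root: 1*(-1)^3 - 3*(-1)^2 + 8*(-1)^1 + 1 = (-1) + (-3) + (-8) + (1) = -11; answer -11
Part 3: A2 = -11; m = 24; T(3) = -1*(5) - 2*(-16) + 3*(24) = 99; iterating: T(3)=99, T(4)=-157, T(5)=-26, T(6)=637, T(7)=-1056, T(8)=-296, T(9)=4319, T(10)=-6895; answer -6895

-6895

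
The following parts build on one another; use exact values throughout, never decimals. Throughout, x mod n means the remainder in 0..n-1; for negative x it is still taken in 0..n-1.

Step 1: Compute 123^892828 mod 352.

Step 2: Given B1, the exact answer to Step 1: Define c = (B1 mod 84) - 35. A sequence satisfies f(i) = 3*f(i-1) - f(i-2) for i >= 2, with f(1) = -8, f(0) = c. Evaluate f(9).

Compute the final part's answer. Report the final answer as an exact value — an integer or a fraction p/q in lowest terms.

Step 1: squarings mod 352: 123^1=123, 123^2=345, 123^4=49, 123^8=289, 123^16=97, 123^32=257, 123^64=225, 123^128=289, 123^256=97, 123^512=257, 123^1024=225, 123^2048=289, 123^4096=97, 123^8192=257, 123^16384=225, 123^32768=289, 123^65536=97, 123^131072=257, 123^262144=225, 123^524288=289; 123^892828 = 123^4 * 123^8 * 123^16 * 123^128 * 123^256 * 123^512 * 123^1024 * 123^2048 * 123^4096 * 123^32768 * 123^65536 * 123^262144 * 123^524288 = 113 (mod 352); answer 113
Step 2: B1 = 113; c = -6; f(2) = 3*(-8) - 1*(-6) = -18; iterating: f(2)=-18, f(3)=-46, f(4)=-120, f(5)=-314, f(6)=-822, f(7)=-2152, f(8)=-5634, f(9)=-14750; answer -14750

-14750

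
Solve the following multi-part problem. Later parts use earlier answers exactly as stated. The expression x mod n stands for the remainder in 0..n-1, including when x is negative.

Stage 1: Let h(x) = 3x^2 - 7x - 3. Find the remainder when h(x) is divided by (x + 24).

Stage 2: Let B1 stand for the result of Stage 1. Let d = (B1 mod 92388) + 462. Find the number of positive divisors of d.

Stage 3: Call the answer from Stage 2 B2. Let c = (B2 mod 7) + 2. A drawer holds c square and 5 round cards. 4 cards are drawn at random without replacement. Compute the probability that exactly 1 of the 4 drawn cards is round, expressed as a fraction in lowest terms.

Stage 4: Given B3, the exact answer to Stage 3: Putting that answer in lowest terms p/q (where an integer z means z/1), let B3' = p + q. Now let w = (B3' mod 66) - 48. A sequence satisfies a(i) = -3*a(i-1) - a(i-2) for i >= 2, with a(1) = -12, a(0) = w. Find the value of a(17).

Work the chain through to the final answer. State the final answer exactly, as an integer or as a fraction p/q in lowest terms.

Stage 1: remainder = value at the root: 3*(-24)^2 - 7*(-24)^1 - 3 = (1728) + (168) + (-3) = 1893; answer 1893
Stage 2: B1 = 1893; d = 2355; 2355 = 3 * 5 * 157; number of divisors = (1+1) * (1+1) * (1+1) = 8; answer 8
Stage 3: B2 = 8; c = 3; total draws C(8,4) = 70; favorable C(5,1)*C(3,3) = 5; P = 1/14; answer 1/14
Stage 4: B3 = 1/14; threaded value p + q = 15; w = -33; a(2) = -3*(-12) - 1*(-33) = 69; iterating: a(2)=69, a(3)=-195, a(4)=516, a(5)=-1353, a(6)=3543, a(7)=-9276, a(8)=24285, a(9)=-63579, a(10)=166452, a(11)=-435777, a(12)=1140879, a(13)=-2986860, a(14)=7819701, a(15)=-20472243, a(16)=53597028, a(17)=-140318841; answer -140318841

-140318841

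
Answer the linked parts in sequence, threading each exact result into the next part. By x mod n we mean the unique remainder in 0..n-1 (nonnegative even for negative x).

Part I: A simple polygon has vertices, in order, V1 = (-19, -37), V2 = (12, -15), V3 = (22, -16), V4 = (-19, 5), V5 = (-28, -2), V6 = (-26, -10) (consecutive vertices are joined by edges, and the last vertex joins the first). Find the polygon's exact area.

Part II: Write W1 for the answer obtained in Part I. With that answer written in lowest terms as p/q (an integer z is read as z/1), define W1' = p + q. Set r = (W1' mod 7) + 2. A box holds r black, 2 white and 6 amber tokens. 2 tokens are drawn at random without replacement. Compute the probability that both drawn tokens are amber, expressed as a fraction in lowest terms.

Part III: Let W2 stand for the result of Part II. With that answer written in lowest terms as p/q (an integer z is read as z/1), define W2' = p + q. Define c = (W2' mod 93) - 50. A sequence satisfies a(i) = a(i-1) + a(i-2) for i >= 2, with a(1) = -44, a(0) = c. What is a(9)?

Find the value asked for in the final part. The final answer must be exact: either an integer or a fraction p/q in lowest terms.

-2378

Part I: cross terms: (-19*-15 - 12*-37)=729, (12*-16 - 22*-15)=138, (22*5 - -19*-16)=-194, (-19*-2 - -28*5)=178, (-28*-10 - -26*-2)=228, (-26*-37 - -19*-10)=772; twice the area = |1851| = 1851; area = 1851/2; answer 1851/2
Part II: W1 = 1851/2; threaded value p + q = 1853; r = 7; total draws C(15,2) = 105; favorable C(6,2) = 15; P = 1/7; answer 1/7
Part III: W2 = 1/7; threaded value p + q = 8; c = -42; a(2) = 1*(-44) + 1*(-42) = -86; iterating: a(2)=-86, a(3)=-130, a(4)=-216, a(5)=-346, a(6)=-562, a(7)=-908, a(8)=-1470, a(9)=-2378; answer -2378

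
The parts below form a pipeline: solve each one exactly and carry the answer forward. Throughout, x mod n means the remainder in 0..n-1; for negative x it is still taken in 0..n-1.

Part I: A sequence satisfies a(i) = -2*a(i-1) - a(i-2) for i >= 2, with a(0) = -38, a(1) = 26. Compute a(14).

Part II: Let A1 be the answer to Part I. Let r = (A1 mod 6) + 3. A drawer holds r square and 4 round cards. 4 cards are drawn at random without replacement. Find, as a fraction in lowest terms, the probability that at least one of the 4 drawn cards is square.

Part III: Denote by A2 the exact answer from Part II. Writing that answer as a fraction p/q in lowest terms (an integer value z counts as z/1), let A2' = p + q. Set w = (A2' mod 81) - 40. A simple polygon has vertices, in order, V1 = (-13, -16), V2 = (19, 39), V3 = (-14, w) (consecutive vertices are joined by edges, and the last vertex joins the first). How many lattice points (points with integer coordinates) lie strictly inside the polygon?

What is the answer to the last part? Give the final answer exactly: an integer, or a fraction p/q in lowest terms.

180

Part I: a(2) = -2*(26) - 1*(-38) = -14; iterating: a(2)=-14, a(3)=2, a(4)=10, a(5)=-22, a(6)=34, a(7)=-46, a(8)=58, a(9)=-70, a(10)=82, a(11)=-94, a(12)=106, a(13)=-118, a(14)=130; answer 130
Part II: A1 = 130; r = 7; total draws C(11,4) = 330; complement C(4,4) = 1; favorable 330 - 1 = 329; P = 329/330; answer 329/330
Part III: A2 = 329/330; threaded value p + q = 659; w = -29; cross terms: (-13*39 - 19*-16)=-203, (19*-29 - -14*39)=-5, (-14*-16 - -13*-29)=-153; twice the area = |-361| = 361; area = 361/2; boundary points = 1 + 1 + 1 = 3; strictly interior points = area - boundary/2 + 1 = 180; answer 180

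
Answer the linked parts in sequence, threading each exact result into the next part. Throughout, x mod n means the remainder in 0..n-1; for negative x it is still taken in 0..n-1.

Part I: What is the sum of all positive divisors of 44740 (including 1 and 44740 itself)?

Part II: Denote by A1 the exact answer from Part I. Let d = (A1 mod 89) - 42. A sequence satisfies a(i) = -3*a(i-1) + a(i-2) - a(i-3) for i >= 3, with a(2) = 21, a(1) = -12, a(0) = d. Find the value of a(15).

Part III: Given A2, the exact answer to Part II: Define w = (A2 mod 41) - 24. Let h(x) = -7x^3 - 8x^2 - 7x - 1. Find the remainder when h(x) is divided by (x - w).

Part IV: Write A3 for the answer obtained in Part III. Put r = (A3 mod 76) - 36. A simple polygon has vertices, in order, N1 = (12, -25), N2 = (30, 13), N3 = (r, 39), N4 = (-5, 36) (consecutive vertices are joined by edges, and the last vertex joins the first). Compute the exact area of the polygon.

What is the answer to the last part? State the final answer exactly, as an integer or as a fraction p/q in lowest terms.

Part I: 44740 = 2^2 * 5 * 2237; sigma = (1 + 2 + 4) * (1 + 5) * (1 + 2237) = 7 * 6 * 2238 = 93996; answer 93996
Part II: A1 = 93996; d = -30; a(3) = -3*(21) + 1*(-12) - 1*(-30) = -45; iterating: a(3)=-45, a(4)=168, a(5)=-570, a(6)=1923, a(7)=-6507, a(8)=22014, a(9)=-74472, a(10)=251937, a(11)=-852297, a(12)=2883300, a(13)=-9754134, a(14)=32997999, a(15)=-111631431; answer -111631431
Part III: A2 = -111631431; w = -17; remainder = value at the root: -7*(-17)^3 - 8*(-17)^2 - 7*(-17)^1 - 1 = (34391) + (-2312) + (119) + (-1) = 32197; answer 32197
Part IV: A3 = 32197; r = 13; cross terms: (12*13 - 30*-25)=906, (30*39 - 13*13)=1001, (13*36 - -5*39)=663, (-5*-25 - 12*36)=-307; twice the area = |2263| = 2263; area = 2263/2; answer 2263/2

2263/2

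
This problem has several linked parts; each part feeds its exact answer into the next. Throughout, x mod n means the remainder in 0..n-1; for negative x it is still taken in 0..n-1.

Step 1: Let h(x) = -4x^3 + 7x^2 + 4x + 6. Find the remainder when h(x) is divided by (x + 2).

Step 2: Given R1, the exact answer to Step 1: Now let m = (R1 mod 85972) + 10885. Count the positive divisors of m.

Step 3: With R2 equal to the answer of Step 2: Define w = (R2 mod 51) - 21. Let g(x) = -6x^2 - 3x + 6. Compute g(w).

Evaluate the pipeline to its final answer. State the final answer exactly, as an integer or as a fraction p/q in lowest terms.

Step 1: remainder = value at the root: -4*(-2)^3 + 7*(-2)^2 + 4*(-2)^1 + 6 = (32) + (28) + (-8) + (6) = 58; answer 58
Step 2: R1 = 58; m = 10943; 10943 = 31 * 353; number of divisors = (1+1) * (1+1) = 4; answer 4
Step 3: R2 = 4; w = -17; -6*(-17)^2 - 3*(-17)^1 + 6 = (-1734) + (51) + (6) = -1677; answer -1677

-1677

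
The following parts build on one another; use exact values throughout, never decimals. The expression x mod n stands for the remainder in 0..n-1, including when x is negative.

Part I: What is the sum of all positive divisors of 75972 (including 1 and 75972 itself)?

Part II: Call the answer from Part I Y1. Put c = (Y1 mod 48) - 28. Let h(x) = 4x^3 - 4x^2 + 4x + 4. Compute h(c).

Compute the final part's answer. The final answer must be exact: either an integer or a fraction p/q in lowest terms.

-7532

Part I: 75972 = 2^2 * 3 * 13 * 487; sigma = (1 + 2 + 4) * (1 + 3) * (1 + 13) * (1 + 487) = 7 * 4 * 14 * 488 = 191296; answer 191296
Part II: Y1 = 191296; c = -12; 4*(-12)^3 - 4*(-12)^2 + 4*(-12)^1 + 4 = (-6912) + (-576) + (-48) + (4) = -7532; answer -7532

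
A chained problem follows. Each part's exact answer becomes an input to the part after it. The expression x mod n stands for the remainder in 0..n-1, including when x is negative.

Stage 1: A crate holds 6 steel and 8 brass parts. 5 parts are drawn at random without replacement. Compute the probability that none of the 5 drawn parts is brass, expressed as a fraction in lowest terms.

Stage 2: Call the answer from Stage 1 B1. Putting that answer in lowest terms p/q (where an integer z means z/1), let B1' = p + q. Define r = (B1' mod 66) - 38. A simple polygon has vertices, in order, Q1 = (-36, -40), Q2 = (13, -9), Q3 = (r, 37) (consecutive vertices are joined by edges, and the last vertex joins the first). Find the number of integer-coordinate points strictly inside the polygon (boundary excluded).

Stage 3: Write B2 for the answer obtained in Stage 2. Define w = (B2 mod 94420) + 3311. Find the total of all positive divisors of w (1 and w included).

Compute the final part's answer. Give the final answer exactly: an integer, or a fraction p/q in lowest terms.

Stage 1: total draws C(14,5) = 2002; favorable C(6,5) = 6; P = 3/1001; answer 3/1001
Stage 2: B1 = 3/1001; threaded value p + q = 1004; r = -24; cross terms: (-36*-9 - 13*-40)=844, (13*37 - -24*-9)=265, (-24*-40 - -36*37)=2292; twice the area = |3401| = 3401; area = 3401/2; boundary points = 1 + 1 + 1 = 3; strictly interior points = area - boundary/2 + 1 = 1700; answer 1700
Stage 3: B2 = 1700; w = 5011; 5011 is prime, so its only divisors are 1 and 5011; sigma = 1 + 5011 = 5012; answer 5012

5012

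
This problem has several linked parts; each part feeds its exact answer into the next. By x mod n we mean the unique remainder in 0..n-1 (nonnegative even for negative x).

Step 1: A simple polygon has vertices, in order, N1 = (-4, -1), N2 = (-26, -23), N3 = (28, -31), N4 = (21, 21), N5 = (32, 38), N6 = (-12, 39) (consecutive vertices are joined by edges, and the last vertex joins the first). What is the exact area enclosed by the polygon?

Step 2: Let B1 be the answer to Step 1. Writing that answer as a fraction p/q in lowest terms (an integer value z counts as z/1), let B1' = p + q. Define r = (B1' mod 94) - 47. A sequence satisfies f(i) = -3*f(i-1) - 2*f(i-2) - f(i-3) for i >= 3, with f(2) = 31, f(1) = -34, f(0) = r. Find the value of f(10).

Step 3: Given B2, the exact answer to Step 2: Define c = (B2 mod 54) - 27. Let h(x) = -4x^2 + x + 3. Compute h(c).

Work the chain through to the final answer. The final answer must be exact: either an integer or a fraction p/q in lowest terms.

-1275

Step 1: cross terms: (-4*-23 - -26*-1)=66, (-26*-31 - 28*-23)=1450, (28*21 - 21*-31)=1239, (21*38 - 32*21)=126, (32*39 - -12*38)=1704, (-12*-1 - -4*39)=168; twice the area = |4753| = 4753; area = 4753/2; answer 4753/2
Step 2: B1 = 4753/2; threaded value p + q = 4755; r = 8; f(3) = -3*(31) - 2*(-34) - 1*(8) = -33; iterating: f(3)=-33, f(4)=71, f(5)=-178, f(6)=425, f(7)=-990, f(8)=2298, f(9)=-5339, f(10)=12411; answer 12411
Step 3: B2 = 12411; c = 18; -4*(18)^2 + 1*(18)^1 + 3 = (-1296) + (18) + (3) = -1275; answer -1275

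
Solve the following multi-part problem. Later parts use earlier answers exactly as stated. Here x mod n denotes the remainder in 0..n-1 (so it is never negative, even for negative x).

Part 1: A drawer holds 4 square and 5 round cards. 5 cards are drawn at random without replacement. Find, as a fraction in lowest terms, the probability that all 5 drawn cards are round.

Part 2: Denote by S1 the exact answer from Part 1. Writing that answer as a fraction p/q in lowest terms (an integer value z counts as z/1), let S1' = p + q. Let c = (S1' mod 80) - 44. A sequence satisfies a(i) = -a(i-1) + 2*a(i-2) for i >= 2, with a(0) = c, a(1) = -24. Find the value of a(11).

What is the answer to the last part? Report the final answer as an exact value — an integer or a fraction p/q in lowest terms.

Part 1: total draws C(9,5) = 126; favorable C(5,5) = 1; P = 1/126; answer 1/126
Part 2: S1 = 1/126; threaded value p + q = 127; c = 3; a(2) = -1*(-24) + 2*(3) = 30; iterating: a(2)=30, a(3)=-78, a(4)=138, a(5)=-294, a(6)=570, a(7)=-1158, a(8)=2298, a(9)=-4614, a(10)=9210, a(11)=-18438; answer -18438

-18438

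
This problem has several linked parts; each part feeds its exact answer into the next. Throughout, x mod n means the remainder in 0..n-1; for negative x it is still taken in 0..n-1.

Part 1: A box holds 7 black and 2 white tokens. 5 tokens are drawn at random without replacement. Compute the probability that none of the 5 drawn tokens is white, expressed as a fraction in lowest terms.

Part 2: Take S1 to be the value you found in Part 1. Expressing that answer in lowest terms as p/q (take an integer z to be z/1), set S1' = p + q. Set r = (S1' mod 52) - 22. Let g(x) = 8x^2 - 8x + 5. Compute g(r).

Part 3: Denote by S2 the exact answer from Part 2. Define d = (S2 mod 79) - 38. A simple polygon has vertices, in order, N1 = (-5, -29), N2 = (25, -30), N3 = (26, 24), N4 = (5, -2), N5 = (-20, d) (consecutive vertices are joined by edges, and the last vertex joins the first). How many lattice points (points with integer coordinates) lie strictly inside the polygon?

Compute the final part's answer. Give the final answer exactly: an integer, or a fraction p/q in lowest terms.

1263

Part 1: total draws C(9,5) = 126; favorable C(7,5) = 21; P = 1/6; answer 1/6
Part 2: S1 = 1/6; threaded value p + q = 7; r = -15; 8*(-15)^2 - 8*(-15)^1 + 5 = (1800) + (120) + (5) = 1925; answer 1925
Part 3: S2 = 1925; d = -9; cross terms: (-5*-30 - 25*-29)=875, (25*24 - 26*-30)=1380, (26*-2 - 5*24)=-172, (5*-9 - -20*-2)=-85, (-20*-29 - -5*-9)=535; twice the area = |2533| = 2533; area = 2533/2; boundary points = 1 + 1 + 1 + 1 + 5 = 9; strictly interior points = area - boundary/2 + 1 = 1263; answer 1263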